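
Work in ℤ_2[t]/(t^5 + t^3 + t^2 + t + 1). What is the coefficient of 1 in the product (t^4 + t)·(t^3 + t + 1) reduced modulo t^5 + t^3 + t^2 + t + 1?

Multiply in ℤ_2[t]: (t^4 + t)·(t^3 + t + 1) = t^7 + t^5 + t^2 + t.
Reduce using t^5 ≡ t^3 + t^2 + t + 1 (mod t^5 + t^3 + t^2 + t + 1).
Reduced: t^4 + t^3 + t.

0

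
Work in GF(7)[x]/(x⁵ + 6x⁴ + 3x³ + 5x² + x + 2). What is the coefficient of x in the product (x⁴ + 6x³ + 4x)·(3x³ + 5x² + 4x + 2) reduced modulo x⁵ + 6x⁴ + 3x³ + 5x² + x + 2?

3

Multiply in GF(7)[x]: (x⁴ + 6x³ + 4x)·(3x³ + 5x² + 4x + 2) = 3x⁷ + 2x⁶ + 6x⁵ + 3x⁴ + 4x³ + 2x² + x.
Reduce using x⁵ ≡ x⁴ + 4x³ + 2x² + 6x + 5 (mod x⁵ + 6x⁴ + 3x³ + 5x² + x + 2).
Reduced: 3x⁴ + 5x³ + 2x² + 3x + 3.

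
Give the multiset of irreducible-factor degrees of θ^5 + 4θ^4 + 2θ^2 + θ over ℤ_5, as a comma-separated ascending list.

Write h(θ) = θ^5 + 4θ^4 + 2θ^2 + θ.
Roots in ℤ_5: h(0) = 0 → root; h(1) = 3; h(2) = 1; h(3) = 3; h(4) = 4.
Linear factors from roots: (θ).
Complete factorization: h(θ) = (θ)·(θ^2 + 3)·(θ^2 + 4θ + 2).
Factor degrees with multiplicity: 1 + 2 + 2 = 5.

1, 2, 2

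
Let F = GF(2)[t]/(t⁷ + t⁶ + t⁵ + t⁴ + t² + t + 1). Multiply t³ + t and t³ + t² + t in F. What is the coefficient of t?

Multiply in GF(2)[t]: (t³ + t)·(t³ + t² + t) = t⁶ + t⁵ + t³ + t².
Reduced: t⁶ + t⁵ + t³ + t².

0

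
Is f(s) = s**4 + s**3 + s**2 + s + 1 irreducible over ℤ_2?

Yes

Check for roots in ℤ_2: f(0) = 1; f(1) = 1.
No roots, so no linear factors.
Monic irreducibles of degree 2 over GF(2): s**2 + s + 1.
None of them divide f (all give nonzero remainder).
No irreducible factor of degree ≤ 2 exists, so f is irreducible over GF(2).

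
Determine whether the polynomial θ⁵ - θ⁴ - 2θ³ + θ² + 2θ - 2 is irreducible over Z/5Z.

Yes

Write f(θ) = θ⁵ - θ⁴ - 2θ³ + θ² + 2θ - 2.
Check for roots in Z/5Z: f(0) = 3; f(1) = 4; f(2) = 1; f(3) = 1; f(4) = 2.
No roots, so no linear factors.
Degree-2 irreducible divisors: test the 10 monic irreducibles of degree 2 over GF(5).
None of them divide f (all give nonzero remainder).
No irreducible factor of degree ≤ 2 exists, so f is irreducible over GF(5).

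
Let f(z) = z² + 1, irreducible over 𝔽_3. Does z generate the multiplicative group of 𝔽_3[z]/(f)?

No

|GF(3^2)^×| = 3^2 − 1 = 8. Prime factorization: 8 = 2^3.
f is primitive ⇔ z has order 8 in GF(3)[z]/(f), i.e. z^(8/q) ≠ 1 for each prime q | 8.
z^(4) mod f = 1
Since z^(4) = 1, the order of z divides 4 < 8; not primitive.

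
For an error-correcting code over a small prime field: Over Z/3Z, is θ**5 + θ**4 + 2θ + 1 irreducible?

Yes

Write g(θ) = θ**5 + θ**4 + 2θ + 1.
Check for roots in Z/3Z: g(0) = 1; g(1) = 2; g(2) = 2.
No roots, so no linear factors.
Monic irreducibles of degree 2 over GF(3): θ**2 + 1, θ**2 + θ + 2, θ**2 + 2θ + 2.
None of them divide g (all give nonzero remainder).
No irreducible factor of degree ≤ 2 exists, so g is irreducible over GF(3).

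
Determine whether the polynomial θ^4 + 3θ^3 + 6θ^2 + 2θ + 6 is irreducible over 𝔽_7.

Yes

Write g(θ) = θ^4 + 3θ^3 + 6θ^2 + 2θ + 6.
Check for roots in 𝔽_7: g(0) = 6; g(1) = 4; g(2) = 4; g(3) = 4; g(4) = 5; g(5) = 4; g(6) = 1.
No roots, so no linear factors.
Degree-2 irreducible divisors: test the 21 monic irreducibles of degree 2 over GF(7).
None of them divide g (all give nonzero remainder).
No irreducible factor of degree ≤ 2 exists, so g is irreducible over GF(7).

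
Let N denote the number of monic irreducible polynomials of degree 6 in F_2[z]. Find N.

9

x^(2^6) − x is the product of all monic irreducibles of degree dividing 6; Möbius inversion gives N = (1/6) Σ μ(6/d)·2^d.
Divisors of 6: 1, 2, 3, 6; μ(6/d) for each: 1, -1, -1, 1.
Σ = 2^1 − 2^2 − 2^3 + 2^6 = 54.
N = 54/6 = 9.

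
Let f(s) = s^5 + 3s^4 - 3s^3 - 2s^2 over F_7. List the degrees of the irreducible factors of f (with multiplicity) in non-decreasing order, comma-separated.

Linear factors from roots: (s), (s + 3).
Complete factorization: f(s) = (s + 3)·(s)^2·(s^2 - 3).
Factor degrees with multiplicity: 1 + 1 + 1 + 2 = 5.

1, 1, 1, 2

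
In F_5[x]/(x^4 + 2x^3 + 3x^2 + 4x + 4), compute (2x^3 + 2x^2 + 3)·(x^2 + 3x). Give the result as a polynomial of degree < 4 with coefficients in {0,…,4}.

2x^3 + 3x^2 + 4

Multiply in F_5[x]: (2x^3 + 2x^2 + 3)·(x^2 + 3x) = 2x^5 + 3x^4 + x^3 + 3x^2 + 4x.
Reduce using x^4 ≡ 3x^3 + 2x^2 + x + 1 (mod x^4 + 2x^3 + 3x^2 + 4x + 4).
Reduced: 2x^3 + 3x^2 + 4.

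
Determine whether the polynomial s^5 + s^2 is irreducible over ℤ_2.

Write P(s) = s^5 + s^2.
Check for roots in ℤ_2: P(0) = 0 → root; P(1) = 0 → root.
P(0) = 0, so (s) divides P(s); P is reducible.

No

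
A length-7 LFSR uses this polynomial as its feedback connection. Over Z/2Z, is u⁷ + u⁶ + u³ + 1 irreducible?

Write g(u) = u⁷ + u⁶ + u³ + 1.
Check for roots in Z/2Z: g(0) = 1; g(1) = 0 → root.
g(1) = 0, so (u − 1) divides g(u); g is reducible.

No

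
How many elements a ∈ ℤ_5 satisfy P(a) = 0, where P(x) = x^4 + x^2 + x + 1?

Evaluate at each of the 5 elements of ℤ_5:
P(0) = 1; P(1) = 4; P(2) = 3; P(3) = 4; P(4) = 2.
No element is a root.

0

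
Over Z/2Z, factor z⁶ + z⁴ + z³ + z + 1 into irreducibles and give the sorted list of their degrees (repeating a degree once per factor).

Write h(z) = z⁶ + z⁴ + z³ + z + 1.
Roots in Z/2Z: h(0) = 1; h(1) = 1.
Complete factorization: h(z) = (z⁶ + z⁴ + z³ + z + 1).
Factor degrees with multiplicity: 6 = 6.

6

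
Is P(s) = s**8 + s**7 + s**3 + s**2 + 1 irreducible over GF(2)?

Check for roots in GF(2): P(0) = 1; P(1) = 1.
No roots, so no linear factors.
Monic irreducibles of degree 2 over GF(2): s**2 + s + 1.
None of them divide P (all give nonzero remainder).
Monic irreducibles of degree 3 over GF(2): s**3 + s + 1, s**3 + s**2 + 1.
None of them divide P (all give nonzero remainder).
Monic irreducibles of degree 4 over GF(2): s**4 + s + 1, s**4 + s**3 + 1, s**4 + s**3 + s**2 + s + 1.
None of them divide P (all give nonzero remainder).
No irreducible factor of degree ≤ 4 exists, so P is irreducible over GF(2).

Yes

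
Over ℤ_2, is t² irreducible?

No

Write g(t) = t².
Check for roots in ℤ_2: g(0) = 0 → root; g(1) = 1.
g(0) = 0, so (t) divides g(t); g is reducible.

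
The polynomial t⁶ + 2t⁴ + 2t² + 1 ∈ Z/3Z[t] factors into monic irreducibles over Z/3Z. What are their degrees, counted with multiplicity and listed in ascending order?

Write h(t) = t⁶ + 2t⁴ + 2t² + 1.
Roots in Z/3Z: h(0) = 1; h(1) = 0 → root; h(2) = 0 → root.
Linear factors from roots: (t + 2), (t + 1).
Complete factorization: h(t) = (t + 1)^2·(t + 2)^2·(t² + 1).
Factor degrees with multiplicity: 1 + 1 + 1 + 1 + 2 = 6.

1, 1, 1, 1, 2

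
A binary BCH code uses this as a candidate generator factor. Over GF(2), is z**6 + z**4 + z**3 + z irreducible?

Write f(z) = z**6 + z**4 + z**3 + z.
Check for roots in GF(2): f(0) = 0 → root; f(1) = 0 → root.
f(0) = 0, so (z) divides f(z); f is reducible.

No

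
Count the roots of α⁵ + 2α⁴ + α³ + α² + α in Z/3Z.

Write P(α) = α⁵ + 2α⁴ + α³ + α² + α.
Evaluate at each of the 3 elements of Z/3Z:
P(0) = 0 → root; P(1) = 0 → root; P(2) = 0 → root.
Roots: {0, 1, 2}.

3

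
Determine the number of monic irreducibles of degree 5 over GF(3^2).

The number of monic irreducibles of degree 5 over GF(9) is (1/5)·Σ_{d∣5} μ(5/d) 9^d.
Divisors of 5: 1, 5; μ(5/d) for each: -1, 1.
Σ = − 9^1 + 9^5 = 59040.
N = 59040/5 = 11808.

11808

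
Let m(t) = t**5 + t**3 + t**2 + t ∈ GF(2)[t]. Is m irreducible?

Check for roots in GF(2): m(0) = 0 → root; m(1) = 0 → root.
m(0) = 0, so (t) divides m(t); m is reducible.

No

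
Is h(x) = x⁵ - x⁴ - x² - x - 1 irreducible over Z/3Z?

No

Check for roots in Z/3Z: h(0) = 2; h(1) = 0 → root; h(2) = 0 → root.
h(1) = 0, so (x − 1) divides h(x); h is reducible.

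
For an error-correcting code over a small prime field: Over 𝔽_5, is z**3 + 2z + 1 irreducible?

Write m(z) = z**3 + 2z + 1.
Check for roots in 𝔽_5: m(0) = 1; m(1) = 4; m(2) = 3; m(3) = 4; m(4) = 3.
No roots. A degree-3 polynomial over a field with no linear factor is irreducible.

Yes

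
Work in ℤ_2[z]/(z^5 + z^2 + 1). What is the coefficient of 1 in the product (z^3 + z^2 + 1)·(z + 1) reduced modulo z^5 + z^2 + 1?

Multiply in ℤ_2[z]: (z^3 + z^2 + 1)·(z + 1) = z^4 + z^2 + z + 1.
Reduced: z^4 + z^2 + z + 1.

1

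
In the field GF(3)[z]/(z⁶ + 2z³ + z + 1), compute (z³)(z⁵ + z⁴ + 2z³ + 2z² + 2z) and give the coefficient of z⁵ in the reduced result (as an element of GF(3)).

Multiply in GF(3)[z]: (z³)·(z⁵ + z⁴ + 2z³ + 2z² + 2z) = z⁸ + z⁷ + 2z⁶ + 2z⁵ + 2z⁴.
Reduce using z⁶ ≡ z³ + 2z + 2 (mod z⁶ + 2z³ + z + 1).
Reduced: z³ + z² + 1.

0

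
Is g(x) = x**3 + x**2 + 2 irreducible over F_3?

Check for roots in F_3: g(0) = 2; g(1) = 1; g(2) = 2.
No roots. A degree-3 polynomial over a field with no linear factor is irreducible.

Yes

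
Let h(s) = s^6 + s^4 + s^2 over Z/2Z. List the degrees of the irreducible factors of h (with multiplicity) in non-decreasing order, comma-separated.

1, 1, 2, 2

Roots in Z/2Z: h(0) = 0 → root; h(1) = 1.
Linear factors from roots: (s).
Complete factorization: h(s) = (s)^2·(s^2 + s + 1)^2.
Factor degrees with multiplicity: 1 + 1 + 2 + 2 = 6.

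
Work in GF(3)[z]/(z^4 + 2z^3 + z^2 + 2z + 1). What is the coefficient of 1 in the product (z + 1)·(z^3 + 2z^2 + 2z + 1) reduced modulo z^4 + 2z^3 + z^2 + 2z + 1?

0

Multiply in GF(3)[z]: (z + 1)·(z^3 + 2z^2 + 2z + 1) = z^4 + z^2 + 1.
Reduce using z^4 ≡ z^3 + 2z^2 + z + 2 (mod z^4 + 2z^3 + z^2 + 2z + 1).
Reduced: z^3 + z.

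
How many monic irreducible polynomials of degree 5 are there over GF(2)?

6

x^(2^5) − x is the product of all monic irreducibles of degree dividing 5; Möbius inversion gives N = (1/5) Σ μ(5/d)·2^d.
Divisors of 5: 1, 5; μ(5/d) for each: -1, 1.
Σ = − 2^1 + 2^5 = 30.
N = 30/5 = 6.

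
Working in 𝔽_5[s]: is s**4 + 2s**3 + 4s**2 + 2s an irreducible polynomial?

No

Write f(s) = s**4 + 2s**3 + 4s**2 + 2s.
Check for roots in 𝔽_5: f(0) = 0 → root; f(1) = 4; f(2) = 2; f(3) = 2; f(4) = 1.
f(0) = 0, so (s) divides f(s); f is reducible.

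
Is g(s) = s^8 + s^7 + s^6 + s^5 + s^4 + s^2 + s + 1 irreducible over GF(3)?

Yes

Check for roots in GF(3): g(0) = 1; g(1) = 2; g(2) = 2.
No roots, so no linear factors.
Monic irreducibles of degree 2 over GF(3): s^2 + 1, s^2 + s + 2, s^2 + 2s + 2.
None of them divide g (all give nonzero remainder).
Degree-3 irreducible divisors: test the 8 monic irreducibles of degree 3 over GF(3).
None of them divide g (all give nonzero remainder).
Degree-4 irreducible divisors: test the 18 monic irreducibles of degree 4 over GF(3).
None of them divide g (all give nonzero remainder).
No irreducible factor of degree ≤ 4 exists, so g is irreducible over GF(3).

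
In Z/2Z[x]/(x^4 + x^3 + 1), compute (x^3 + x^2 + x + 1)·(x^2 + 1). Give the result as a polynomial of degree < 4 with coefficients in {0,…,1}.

1

Multiply in Z/2Z[x]: (x^3 + x^2 + x + 1)·(x^2 + 1) = x^5 + x^4 + x + 1.
Reduce using x^4 ≡ x^3 + 1 (mod x^4 + x^3 + 1).
Reduced: 1.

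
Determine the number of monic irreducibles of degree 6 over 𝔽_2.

Gauss's count: N_{2}(6) = (1/6) Σ_{d|6} μ(6/d)·2^d.
Divisors of 6: 1, 2, 3, 6; μ(6/d) for each: 1, -1, -1, 1.
Σ = 2^1 − 2^2 − 2^3 + 2^6 = 54.
N = 54/6 = 9.

9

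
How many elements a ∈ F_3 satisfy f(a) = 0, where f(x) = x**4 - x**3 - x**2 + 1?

Evaluate at each of the 3 elements of F_3:
f(0) = 1; f(1) = 0 → root; f(2) = 2.
Roots: {1}.

1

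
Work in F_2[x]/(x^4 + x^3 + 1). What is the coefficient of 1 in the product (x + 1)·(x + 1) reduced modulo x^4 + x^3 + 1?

1

Multiply in F_2[x]: (x + 1)·(x + 1) = x^2 + 1.
Reduced: x^2 + 1.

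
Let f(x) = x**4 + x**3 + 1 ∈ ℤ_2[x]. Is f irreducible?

Yes

Check for roots in ℤ_2: f(0) = 1; f(1) = 1.
No roots, so no linear factors.
Monic irreducibles of degree 2 over GF(2): x**2 + x + 1.
None of them divide f (all give nonzero remainder).
No irreducible factor of degree ≤ 2 exists, so f is irreducible over GF(2).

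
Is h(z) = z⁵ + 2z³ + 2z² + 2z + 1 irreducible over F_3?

Yes

Check for roots in F_3: h(0) = 1; h(1) = 2; h(2) = 1.
No roots, so no linear factors.
Monic irreducibles of degree 2 over GF(3): z² + 1, z² + z + 2, z² + 2z + 2.
None of them divide h (all give nonzero remainder).
No irreducible factor of degree ≤ 2 exists, so h is irreducible over GF(3).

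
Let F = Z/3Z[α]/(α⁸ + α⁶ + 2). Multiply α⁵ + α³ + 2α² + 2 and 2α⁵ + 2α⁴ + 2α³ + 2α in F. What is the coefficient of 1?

2

Multiply in Z/3Z[α]: (α⁵ + α³ + 2α² + 2)·(2α⁵ + 2α⁴ + 2α³ + 2α) = 2α¹⁰ + 2α⁹ + α⁸ + 2α⁶ + 2α⁵ + 2α³ + α.
Reduce using α⁸ ≡ 2α⁶ + 1 (mod α⁸ + α⁶ + 2).
Reduced: α⁷ + 2α⁵ + 2α³ + 2α² + 2.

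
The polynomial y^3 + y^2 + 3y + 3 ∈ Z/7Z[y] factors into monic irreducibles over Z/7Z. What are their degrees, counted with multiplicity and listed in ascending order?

1, 1, 1

Write f(y) = y^3 + y^2 + 3y + 3.
Linear factors from roots: (y - 2), (y + 2), (y + 1).
Complete factorization: f(y) = (y + 1)·(y + 2)·(y - 2).
Factor degrees with multiplicity: 1 + 1 + 1 = 3.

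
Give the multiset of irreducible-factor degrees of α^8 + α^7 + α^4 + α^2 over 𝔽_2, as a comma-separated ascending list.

1, 1, 1, 2, 3

Write h(α) = α^8 + α^7 + α^4 + α^2.
Roots in 𝔽_2: h(0) = 0 → root; h(1) = 0 → root.
Linear factors from roots: (α), (α + 1).
Complete factorization: h(α) = (α + 1)·(α)^2·(α^2 + α + 1)·(α^3 + α^2 + 1).
Factor degrees with multiplicity: 1 + 1 + 1 + 2 + 3 = 8.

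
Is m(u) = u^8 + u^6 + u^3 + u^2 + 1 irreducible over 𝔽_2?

Yes

Check for roots in 𝔽_2: m(0) = 1; m(1) = 1.
No roots, so no linear factors.
Monic irreducibles of degree 2 over GF(2): u^2 + u + 1.
None of them divide m (all give nonzero remainder).
Monic irreducibles of degree 3 over GF(2): u^3 + u + 1, u^3 + u^2 + 1.
None of them divide m (all give nonzero remainder).
Monic irreducibles of degree 4 over GF(2): u^4 + u + 1, u^4 + u^3 + 1, u^4 + u^3 + u^2 + u + 1.
None of them divide m (all give nonzero remainder).
No irreducible factor of degree ≤ 4 exists, so m is irreducible over GF(2).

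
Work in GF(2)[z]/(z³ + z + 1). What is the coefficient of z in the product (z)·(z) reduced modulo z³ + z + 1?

0

Multiply in GF(2)[z]: (z)·(z) = z².
Reduced: z².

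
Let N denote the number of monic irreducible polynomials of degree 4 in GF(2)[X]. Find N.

The number of monic irreducibles of degree 4 over GF(2) is (1/4)·Σ_{d∣4} μ(4/d) 2^d.
Divisors of 4: 1, 2, 4; μ(4/d) for each: 0, -1, 1.
Σ = − 2^2 + 2^4 = 12.
N = 12/4 = 3.

3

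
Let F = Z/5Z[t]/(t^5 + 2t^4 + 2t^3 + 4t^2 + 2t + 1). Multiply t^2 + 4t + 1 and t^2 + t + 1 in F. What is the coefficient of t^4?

1

Multiply in Z/5Z[t]: (t^2 + 4t + 1)·(t^2 + t + 1) = t^4 + t^2 + 1.
Reduced: t^4 + t^2 + 1.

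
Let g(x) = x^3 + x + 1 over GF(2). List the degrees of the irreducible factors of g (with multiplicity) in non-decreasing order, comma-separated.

3

Roots in GF(2): g(0) = 1; g(1) = 1.
Complete factorization: g(x) = (x^3 + x + 1).
Factor degrees with multiplicity: 3 = 3.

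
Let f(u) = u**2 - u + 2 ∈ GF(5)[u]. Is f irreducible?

Yes

Check for roots in GF(5): f(0) = 2; f(1) = 2; f(2) = 4; f(3) = 3; f(4) = 4.
No roots. A degree-2 polynomial over a field with no linear factor is irreducible.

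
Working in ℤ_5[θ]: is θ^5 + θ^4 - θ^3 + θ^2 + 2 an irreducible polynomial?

Yes

Write m(θ) = θ^5 + θ^4 - θ^3 + θ^2 + 2.
Check for roots in ℤ_5: m(0) = 2; m(1) = 4; m(2) = 1; m(3) = 3; m(4) = 4.
No roots, so no linear factors.
Degree-2 irreducible divisors: test the 10 monic irreducibles of degree 2 over GF(5).
None of them divide m (all give nonzero remainder).
No irreducible factor of degree ≤ 2 exists, so m is irreducible over GF(5).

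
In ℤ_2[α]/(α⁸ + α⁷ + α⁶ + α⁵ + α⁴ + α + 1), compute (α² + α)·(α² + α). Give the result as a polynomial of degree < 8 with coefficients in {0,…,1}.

Multiply in ℤ_2[α]: (α² + α)·(α² + α) = α⁴ + α².
Reduced: α⁴ + α².

α^4 + α^2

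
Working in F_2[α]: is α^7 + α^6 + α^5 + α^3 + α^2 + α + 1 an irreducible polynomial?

Yes

Write g(α) = α^7 + α^6 + α^5 + α^3 + α^2 + α + 1.
Check for roots in F_2: g(0) = 1; g(1) = 1.
No roots, so no linear factors.
Monic irreducibles of degree 2 over GF(2): α^2 + α + 1.
None of them divide g (all give nonzero remainder).
Monic irreducibles of degree 3 over GF(2): α^3 + α + 1, α^3 + α^2 + 1.
None of them divide g (all give nonzero remainder).
No irreducible factor of degree ≤ 3 exists, so g is irreducible over GF(2).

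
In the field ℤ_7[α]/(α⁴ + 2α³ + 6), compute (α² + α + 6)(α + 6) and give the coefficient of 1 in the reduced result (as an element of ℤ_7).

Multiply in ℤ_7[α]: (α² + α + 6)·(α + 6) = α³ + 5α + 1.
Reduced: α³ + 5α + 1.

1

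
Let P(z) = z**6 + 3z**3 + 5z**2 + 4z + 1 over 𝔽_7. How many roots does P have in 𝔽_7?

3

Evaluate at each of the 7 elements of 𝔽_7:
P(0) = 1; P(1) = 0 → root; P(2) = 5; P(3) = 0 → root; P(4) = 3; P(5) = 4; P(6) = 0 → root.
Roots: {1, 3, 6}.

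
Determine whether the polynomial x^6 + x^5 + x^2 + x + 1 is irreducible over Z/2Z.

Yes

Write f(x) = x^6 + x^5 + x^2 + x + 1.
Check for roots in Z/2Z: f(0) = 1; f(1) = 1.
No roots, so no linear factors.
Monic irreducibles of degree 2 over GF(2): x^2 + x + 1.
None of them divide f (all give nonzero remainder).
Monic irreducibles of degree 3 over GF(2): x^3 + x + 1, x^3 + x^2 + 1.
None of them divide f (all give nonzero remainder).
No irreducible factor of degree ≤ 3 exists, so f is irreducible over GF(2).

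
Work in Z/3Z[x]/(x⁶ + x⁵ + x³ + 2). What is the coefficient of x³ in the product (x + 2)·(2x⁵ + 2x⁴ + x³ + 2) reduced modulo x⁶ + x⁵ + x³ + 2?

0

Multiply in Z/3Z[x]: (x + 2)·(2x⁵ + 2x⁴ + x³ + 2) = 2x⁶ + 2x⁴ + 2x³ + 2x + 1.
Reduce using x⁶ ≡ 2x⁵ + 2x³ + 1 (mod x⁶ + x⁵ + x³ + 2).
Reduced: x⁵ + 2x⁴ + 2x.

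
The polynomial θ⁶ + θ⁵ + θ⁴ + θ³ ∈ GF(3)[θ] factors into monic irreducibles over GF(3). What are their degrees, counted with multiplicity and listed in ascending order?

1, 1, 1, 1, 2

Write f(θ) = θ⁶ + θ⁵ + θ⁴ + θ³.
Roots in GF(3): f(0) = 0 → root; f(1) = 1; f(2) = 0 → root.
Linear factors from roots: (θ), (θ + 1).
Complete factorization: f(θ) = (θ + 1)·(θ)^3·(θ² + 1).
Factor degrees with multiplicity: 1 + 1 + 1 + 1 + 2 = 6.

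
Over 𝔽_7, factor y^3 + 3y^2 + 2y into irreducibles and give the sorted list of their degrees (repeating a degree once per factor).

Write f(y) = y^3 + 3y^2 + 2y.
Linear factors from roots: (y), (y + 2), (y + 1).
Complete factorization: f(y) = (y)·(y + 1)·(y + 2).
Factor degrees with multiplicity: 1 + 1 + 1 = 3.

1, 1, 1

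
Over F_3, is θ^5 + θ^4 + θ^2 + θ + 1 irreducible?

Write P(θ) = θ^5 + θ^4 + θ^2 + θ + 1.
Check for roots in F_3: P(0) = 1; P(1) = 2; P(2) = 1.
No roots, so no linear factors.
Monic irreducibles of degree 2 over GF(3): θ^2 + 1, θ^2 + θ - 1, θ^2 - θ - 1.
None of them divide P (all give nonzero remainder).
No irreducible factor of degree ≤ 2 exists, so P is irreducible over GF(3).

Yes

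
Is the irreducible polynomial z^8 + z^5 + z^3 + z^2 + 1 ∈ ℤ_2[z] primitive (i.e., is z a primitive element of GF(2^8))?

Yes

Write f(z) = z^8 + z^5 + z^3 + z^2 + 1.
|GF(2^8)^×| = 2^8 − 1 = 255. Prime factorization: 255 = 3·5·17.
f is primitive ⇔ z has order 255 in GF(2)[z]/(f), i.e. z^(255/q) ≠ 1 for each prime q | 255.
z^(85) mod f = z^7 + z^5 + z^4 + z^3 + z^2 + z.
z^(51) mod f = z^7 + z^6 + z^4 + z^3 + z^2.
z^(15) mod f = z^7 + z^6 + z^5 + z^2.
None equal 1, so z has full order 255; f is primitive.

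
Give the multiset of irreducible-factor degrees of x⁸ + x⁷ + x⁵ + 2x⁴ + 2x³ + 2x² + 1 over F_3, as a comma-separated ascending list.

Write f(x) = x⁸ + x⁷ + x⁵ + 2x⁴ + 2x³ + 2x² + 1.
Roots in F_3: f(0) = 1; f(1) = 1; f(2) = 2.
Complete factorization: f(x) = (x² + 2x + 2)^2·(x⁴ + x² + x + 1).
Factor degrees with multiplicity: 2 + 2 + 4 = 8.

2, 2, 4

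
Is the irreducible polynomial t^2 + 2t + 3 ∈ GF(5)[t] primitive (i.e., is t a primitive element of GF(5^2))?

Yes

Write f(t) = t^2 + 2t + 3.
|GF(5^2)^×| = 5^2 − 1 = 24. Prime factorization: 24 = 2^3·3.
f is primitive ⇔ t has order 24 in GF(5)[t]/(f), i.e. t^(24/q) ≠ 1 for each prime q | 24.
t^(12) mod f = 4.
t^(8) mod f = 4t + 1.
None equal 1, so t has full order 24; f is primitive.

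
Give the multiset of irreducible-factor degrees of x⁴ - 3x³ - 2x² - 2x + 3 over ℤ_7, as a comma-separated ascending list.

1, 1, 2

Write f(x) = x⁴ - 3x³ - 2x² - 2x + 3.
Linear factors from roots: (x - 3), (x + 1).
Complete factorization: f(x) = (x + 1)·(x - 3)·(x² - x - 1).
Factor degrees with multiplicity: 1 + 1 + 2 = 4.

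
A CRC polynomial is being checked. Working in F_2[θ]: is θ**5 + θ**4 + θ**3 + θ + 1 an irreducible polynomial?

Write h(θ) = θ**5 + θ**4 + θ**3 + θ + 1.
Check for roots in F_2: h(0) = 1; h(1) = 1.
No roots, so no linear factors.
Monic irreducibles of degree 2 over GF(2): θ**2 + θ + 1.
None of them divide h (all give nonzero remainder).
No irreducible factor of degree ≤ 2 exists, so h is irreducible over GF(2).

Yes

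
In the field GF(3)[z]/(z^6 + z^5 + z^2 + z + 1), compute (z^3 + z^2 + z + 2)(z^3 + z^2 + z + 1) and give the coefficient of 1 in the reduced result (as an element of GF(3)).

Multiply in GF(3)[z]: (z^3 + z^2 + z + 2)·(z^3 + z^2 + z + 1) = z^6 + 2z^5 + 2z^3 + z^2 + 2.
Reduce using z^6 ≡ 2z^5 + 2z^2 + 2z + 2 (mod z^6 + z^5 + z^2 + z + 1).
Reduced: z^5 + 2z^3 + 2z + 1.

1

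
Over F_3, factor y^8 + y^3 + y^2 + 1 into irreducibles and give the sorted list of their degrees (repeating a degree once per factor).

8

Write g(y) = y^8 + y^3 + y^2 + 1.
Roots in F_3: g(0) = 1; g(1) = 1; g(2) = 2.
Complete factorization: g(y) = (y^8 + y^3 + y^2 + 1).
Factor degrees with multiplicity: 8 = 8.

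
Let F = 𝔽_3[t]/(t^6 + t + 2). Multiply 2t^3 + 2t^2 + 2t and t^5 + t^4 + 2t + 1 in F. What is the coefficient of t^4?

Multiply in 𝔽_3[t]: (2t^3 + 2t^2 + 2t)·(t^5 + t^4 + 2t + 1) = 2t^8 + t^7 + t^6 + 2t^5 + t^4 + 2t.
Reduce using t^6 ≡ 2t + 1 (mod t^6 + t + 2).
Reduced: 2t^5 + t^4 + t^3 + t^2 + 2t + 1.

1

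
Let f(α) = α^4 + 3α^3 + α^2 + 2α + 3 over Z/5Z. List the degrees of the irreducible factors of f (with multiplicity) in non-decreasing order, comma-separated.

Roots in Z/5Z: f(0) = 3; f(1) = 0 → root; f(2) = 1; f(3) = 0 → root; f(4) = 0 → root.
Linear factors from roots: (α + 4), (α + 2), (α + 1).
Complete factorization: f(α) = (α + 2)·(α + 4)·(α + 1)^2.
Factor degrees with multiplicity: 1 + 1 + 1 + 1 = 4.

1, 1, 1, 1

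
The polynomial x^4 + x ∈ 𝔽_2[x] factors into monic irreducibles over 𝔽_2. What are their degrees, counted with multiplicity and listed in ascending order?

1, 1, 2

Write h(x) = x^4 + x.
Roots in 𝔽_2: h(0) = 0 → root; h(1) = 0 → root.
Linear factors from roots: (x), (x + 1).
Complete factorization: h(x) = (x)·(x + 1)·(x^2 + x + 1).
Factor degrees with multiplicity: 1 + 1 + 2 = 4.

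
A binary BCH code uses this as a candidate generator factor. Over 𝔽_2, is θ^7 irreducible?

Write f(θ) = θ^7.
Check for roots in 𝔽_2: f(0) = 0 → root; f(1) = 1.
f(0) = 0, so (θ) divides f(θ); f is reducible.

No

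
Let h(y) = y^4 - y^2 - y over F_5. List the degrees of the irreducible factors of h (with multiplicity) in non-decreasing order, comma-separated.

1, 1, 2

Roots in F_5: h(0) = 0 → root; h(1) = 4; h(2) = 0 → root; h(3) = 4; h(4) = 1.
Linear factors from roots: (y), (y - 2).
Complete factorization: h(y) = (y)·(y - 2)·(y^2 + 2y - 2).
Factor degrees with multiplicity: 1 + 1 + 2 = 4.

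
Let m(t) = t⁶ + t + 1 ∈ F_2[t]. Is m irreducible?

Check for roots in F_2: m(0) = 1; m(1) = 1.
No roots, so no linear factors.
Monic irreducibles of degree 2 over GF(2): t² + t + 1.
None of them divide m (all give nonzero remainder).
Monic irreducibles of degree 3 over GF(2): t³ + t + 1, t³ + t² + 1.
None of them divide m (all give nonzero remainder).
No irreducible factor of degree ≤ 3 exists, so m is irreducible over GF(2).

Yes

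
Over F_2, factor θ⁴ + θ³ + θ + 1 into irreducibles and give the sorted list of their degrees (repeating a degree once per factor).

Write f(θ) = θ⁴ + θ³ + θ + 1.
Roots in F_2: f(0) = 1; f(1) = 0 → root.
Linear factors from roots: (θ + 1).
Complete factorization: f(θ) = (θ + 1)^2·(θ² + θ + 1).
Factor degrees with multiplicity: 1 + 1 + 2 = 4.

1, 1, 2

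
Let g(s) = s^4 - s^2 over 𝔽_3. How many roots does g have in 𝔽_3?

Evaluate at each of the 3 elements of 𝔽_3:
g(0) = 0 → root; g(1) = 0 → root; g(2) = 0 → root.
Roots: {0, 1, 2}.

3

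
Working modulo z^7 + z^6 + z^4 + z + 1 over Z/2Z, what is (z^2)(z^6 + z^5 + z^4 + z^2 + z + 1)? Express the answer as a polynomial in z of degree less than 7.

Multiply in Z/2Z[z]: (z^2)·(z^6 + z^5 + z^4 + z^2 + z + 1) = z^8 + z^7 + z^6 + z^4 + z^3 + z^2.
Reduce using z^7 ≡ z^6 + z^4 + z + 1 (mod z^7 + z^6 + z^4 + z + 1).
Reduced: z^6 + z^5 + z^4 + z^3 + z.

z^6 + z^5 + z^4 + z^3 + z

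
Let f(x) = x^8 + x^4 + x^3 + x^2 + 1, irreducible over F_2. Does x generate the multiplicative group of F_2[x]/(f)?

Yes

|GF(2^8)^×| = 2^8 − 1 = 255. Prime factorization: 255 = 3·5·17.
f is primitive ⇔ x has order 255 in GF(2)[x]/(f), i.e. x^(255/q) ≠ 1 for each prime q | 255.
x^(85) mod f = x^7 + x^6 + x^4 + x^2 + x.
x^(51) mod f = x^3 + x.
x^(15) mod f = x^5 + x^2 + x.
None equal 1, so x has full order 255; f is primitive.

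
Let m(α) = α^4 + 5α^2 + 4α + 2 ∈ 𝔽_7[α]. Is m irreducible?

No

Check for roots in 𝔽_7: m(0) = 2; m(1) = 5; m(2) = 4; m(3) = 0 → root; m(4) = 4; m(5) = 2; m(6) = 4.
m(3) = 0, so (α − 3) divides m(α); m is reducible.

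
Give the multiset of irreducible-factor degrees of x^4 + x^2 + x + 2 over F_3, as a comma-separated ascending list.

1, 3

Write g(x) = x^4 + x^2 + x + 2.
Roots in F_3: g(0) = 2; g(1) = 2; g(2) = 0 → root.
Linear factors from roots: (x + 1).
Complete factorization: g(x) = (x + 1)·(x^3 + 2x^2 + 2x + 2).
Factor degrees with multiplicity: 1 + 3 = 4.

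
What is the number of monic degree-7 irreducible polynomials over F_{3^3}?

1494336168

Gauss's count: N_{27}(7) = (1/7) Σ_{d|7} μ(7/d)·27^d.
Divisors of 7: 1, 7; μ(7/d) for each: -1, 1.
Σ = − 27^1 + 27^7 = 10460353176.
N = 10460353176/7 = 1494336168.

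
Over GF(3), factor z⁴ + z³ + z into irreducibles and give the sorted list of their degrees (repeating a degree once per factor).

Write h(z) = z⁴ + z³ + z.
Roots in GF(3): h(0) = 0 → root; h(1) = 0 → root; h(2) = 2.
Linear factors from roots: (z), (z - 1).
Complete factorization: h(z) = (z)·(z - 1)·(z² - z - 1).
Factor degrees with multiplicity: 1 + 1 + 2 = 4.

1, 1, 2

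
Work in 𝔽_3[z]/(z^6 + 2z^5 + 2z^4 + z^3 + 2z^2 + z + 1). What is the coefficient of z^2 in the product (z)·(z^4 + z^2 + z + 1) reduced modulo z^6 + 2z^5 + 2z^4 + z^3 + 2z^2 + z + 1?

1

Multiply in 𝔽_3[z]: (z)·(z^4 + z^2 + z + 1) = z^5 + z^3 + z^2 + z.
Reduced: z^5 + z^3 + z^2 + z.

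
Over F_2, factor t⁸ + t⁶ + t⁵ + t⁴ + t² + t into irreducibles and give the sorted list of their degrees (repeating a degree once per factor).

1, 1, 1, 1, 1, 3

Write f(t) = t⁸ + t⁶ + t⁵ + t⁴ + t² + t.
Roots in F_2: f(0) = 0 → root; f(1) = 0 → root.
Linear factors from roots: (t), (t + 1).
Complete factorization: f(t) = (t)·(t + 1)^4·(t³ + t + 1).
Factor degrees with multiplicity: 1 + 1 + 1 + 1 + 1 + 3 = 8.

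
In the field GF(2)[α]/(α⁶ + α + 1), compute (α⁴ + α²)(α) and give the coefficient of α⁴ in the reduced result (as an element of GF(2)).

0

Multiply in GF(2)[α]: (α⁴ + α²)·(α) = α⁵ + α³.
Reduced: α⁵ + α³.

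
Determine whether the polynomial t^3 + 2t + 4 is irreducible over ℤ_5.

Yes

Write f(t) = t^3 + 2t + 4.
Check for roots in ℤ_5: f(0) = 4; f(1) = 2; f(2) = 1; f(3) = 2; f(4) = 1.
No roots. A degree-3 polynomial over a field with no linear factor is irreducible.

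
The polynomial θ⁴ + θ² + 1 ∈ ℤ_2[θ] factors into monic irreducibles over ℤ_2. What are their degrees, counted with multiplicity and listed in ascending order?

Write f(θ) = θ⁴ + θ² + 1.
Roots in ℤ_2: f(0) = 1; f(1) = 1.
Complete factorization: f(θ) = (θ² + θ + 1)^2.
Factor degrees with multiplicity: 2 + 2 = 4.

2, 2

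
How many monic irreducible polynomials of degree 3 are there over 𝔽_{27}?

x^(27^3) − x is the product of all monic irreducibles of degree dividing 3; Möbius inversion gives N = (1/3) Σ μ(3/d)·27^d.
Divisors of 3: 1, 3; μ(3/d) for each: -1, 1.
Σ = − 27^1 + 27^3 = 19656.
N = 19656/3 = 6552.

6552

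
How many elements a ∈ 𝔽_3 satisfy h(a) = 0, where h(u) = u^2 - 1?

2

Evaluate at each of the 3 elements of 𝔽_3:
h(0) = 2; h(1) = 0 → root; h(2) = 0 → root.
Roots: {1, 2}.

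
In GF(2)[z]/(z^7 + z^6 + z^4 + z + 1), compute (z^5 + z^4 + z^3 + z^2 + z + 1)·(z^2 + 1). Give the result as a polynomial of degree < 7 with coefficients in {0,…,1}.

z^4

Multiply in GF(2)[z]: (z^5 + z^4 + z^3 + z^2 + z + 1)·(z^2 + 1) = z^7 + z^6 + z + 1.
Reduce using z^7 ≡ z^6 + z^4 + z + 1 (mod z^7 + z^6 + z^4 + z + 1).
Reduced: z^4.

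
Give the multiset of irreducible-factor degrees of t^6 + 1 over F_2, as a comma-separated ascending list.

Write f(t) = t^6 + 1.
Roots in F_2: f(0) = 1; f(1) = 0 → root.
Linear factors from roots: (t + 1).
Complete factorization: f(t) = (t + 1)^2·(t^2 + t + 1)^2.
Factor degrees with multiplicity: 1 + 1 + 2 + 2 = 6.

1, 1, 2, 2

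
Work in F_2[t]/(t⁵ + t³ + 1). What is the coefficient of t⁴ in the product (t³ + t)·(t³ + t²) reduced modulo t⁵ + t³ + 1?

0

Multiply in F_2[t]: (t³ + t)·(t³ + t²) = t⁶ + t⁵ + t⁴ + t³.
Reduce using t⁵ ≡ t³ + 1 (mod t⁵ + t³ + 1).
Reduced: t + 1.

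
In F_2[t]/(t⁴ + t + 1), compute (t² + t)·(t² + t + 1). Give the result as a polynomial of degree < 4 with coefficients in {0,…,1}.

1

Multiply in F_2[t]: (t² + t)·(t² + t + 1) = t⁴ + t.
Reduce using t⁴ ≡ t + 1 (mod t⁴ + t + 1).
Reduced: 1.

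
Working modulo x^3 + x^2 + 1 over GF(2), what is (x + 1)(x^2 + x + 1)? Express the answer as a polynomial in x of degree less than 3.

x^2

Multiply in GF(2)[x]: (x + 1)·(x^2 + x + 1) = x^3 + 1.
Reduce using x^3 ≡ x^2 + 1 (mod x^3 + x^2 + 1).
Reduced: x^2.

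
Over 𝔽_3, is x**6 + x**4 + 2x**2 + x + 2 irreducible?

Write h(x) = x**6 + x**4 + 2x**2 + x + 2.
Check for roots in 𝔽_3: h(0) = 2; h(1) = 1; h(2) = 2.
No roots, so no linear factors.
Monic irreducibles of degree 2 over GF(3): x**2 + 1, x**2 + x + 2, x**2 + 2x + 2.
None of them divide h (all give nonzero remainder).
Degree-3 irreducible divisors: test the 8 monic irreducibles of degree 3 over GF(3).
None of them divide h (all give nonzero remainder).
No irreducible factor of degree ≤ 3 exists, so h is irreducible over GF(3).

Yes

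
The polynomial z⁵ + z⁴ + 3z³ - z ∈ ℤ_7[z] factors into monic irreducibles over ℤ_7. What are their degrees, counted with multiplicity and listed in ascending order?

1, 1, 1, 2

Write h(z) = z⁵ + z⁴ + 3z³ - z.
Linear factors from roots: (z), (z - 2).
Complete factorization: h(z) = (z)·(z - 2)^2·(z² - 2z - 2).
Factor degrees with multiplicity: 1 + 1 + 1 + 2 = 5.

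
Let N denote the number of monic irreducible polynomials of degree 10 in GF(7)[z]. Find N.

By the necklace-counting formula, N_7(10) = (1/10) Σ_{d|10} μ(10/d)·7^d.
Divisors of 10: 1, 2, 5, 10; μ(10/d) for each: 1, -1, -1, 1.
Σ = 7^1 − 7^2 − 7^5 + 7^10 = 282458400.
N = 282458400/10 = 28245840.

28245840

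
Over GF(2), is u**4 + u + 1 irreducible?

Write h(u) = u**4 + u + 1.
Check for roots in GF(2): h(0) = 1; h(1) = 1.
No roots, so no linear factors.
Monic irreducibles of degree 2 over GF(2): u**2 + u + 1.
None of them divide h (all give nonzero remainder).
No irreducible factor of degree ≤ 2 exists, so h is irreducible over GF(2).

Yes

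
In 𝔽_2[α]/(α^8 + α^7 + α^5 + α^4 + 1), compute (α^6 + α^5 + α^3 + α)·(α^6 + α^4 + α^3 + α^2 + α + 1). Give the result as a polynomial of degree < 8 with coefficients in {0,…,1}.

Multiply in 𝔽_2[α]: (α^6 + α^5 + α^3 + α)·(α^6 + α^4 + α^3 + α^2 + α + 1) = α^12 + α^11 + α^10 + α^9 + α^6 + α^5 + α^2 + α.
Reduce using α^8 ≡ α^7 + α^5 + α^4 + 1 (mod α^8 + α^7 + α^5 + α^4 + 1).
Reduced: α^7 + α^6 + α^4.

α^7 + α^6 + α^4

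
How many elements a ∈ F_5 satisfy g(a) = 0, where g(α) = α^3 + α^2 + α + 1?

3

Evaluate at each of the 5 elements of F_5:
g(0) = 1; g(1) = 4; g(2) = 0 → root; g(3) = 0 → root; g(4) = 0 → root.
Roots: {2, 3, 4}.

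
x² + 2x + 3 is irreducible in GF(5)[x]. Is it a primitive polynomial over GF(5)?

Write f(x) = x² + 2x + 3.
|GF(5^2)^×| = 5^2 − 1 = 24. Prime factorization: 24 = 2^3·3.
f is primitive ⇔ x has order 24 in GF(5)[x]/(f), i.e. x^(24/q) ≠ 1 for each prime q | 24.
x^(12) mod f = 4.
x^(8) mod f = 4x + 1.
None equal 1, so x has full order 24; f is primitive.

Yes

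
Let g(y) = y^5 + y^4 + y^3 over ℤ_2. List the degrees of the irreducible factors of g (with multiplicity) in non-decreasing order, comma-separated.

Roots in ℤ_2: g(0) = 0 → root; g(1) = 1.
Linear factors from roots: (y).
Complete factorization: g(y) = (y)^3·(y^2 + y + 1).
Factor degrees with multiplicity: 1 + 1 + 1 + 2 = 5.

1, 1, 1, 2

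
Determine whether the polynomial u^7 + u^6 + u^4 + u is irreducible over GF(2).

No

Write h(u) = u^7 + u^6 + u^4 + u.
Check for roots in GF(2): h(0) = 0 → root; h(1) = 0 → root.
h(0) = 0, so (u) divides h(u); h is reducible.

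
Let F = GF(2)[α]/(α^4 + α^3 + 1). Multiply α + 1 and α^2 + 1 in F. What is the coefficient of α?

Multiply in GF(2)[α]: (α + 1)·(α^2 + 1) = α^3 + α^2 + α + 1.
Reduced: α^3 + α^2 + α + 1.

1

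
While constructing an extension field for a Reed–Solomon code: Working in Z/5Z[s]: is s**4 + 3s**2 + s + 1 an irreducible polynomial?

Write m(s) = s**4 + 3s**2 + s + 1.
Check for roots in Z/5Z: m(0) = 1; m(1) = 1; m(2) = 1; m(3) = 2; m(4) = 4.
No roots, so no linear factors.
Degree-2 irreducible divisors: test the 10 monic irreducibles of degree 2 over GF(5).
None of them divide m (all give nonzero remainder).
No irreducible factor of degree ≤ 2 exists, so m is irreducible over GF(5).

Yes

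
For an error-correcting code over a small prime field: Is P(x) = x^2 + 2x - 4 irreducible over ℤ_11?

Check each element of ℤ_11 for a root: P(0)=7, P(1)=10, P(2)=4, P(3)=0, P(4)=9, P(5)=9, P(6)=0, P(7)=4, P(8)=10, P(9)=7, P(10)=6.
P(3) = 0, so (x − 3) divides P(x); P is reducible.

No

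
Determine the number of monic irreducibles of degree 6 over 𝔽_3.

By the necklace-counting formula, N_3(6) = (1/6) Σ_{d|6} μ(6/d)·3^d.
Divisors of 6: 1, 2, 3, 6; μ(6/d) for each: 1, -1, -1, 1.
Σ = 3^1 − 3^2 − 3^3 + 3^6 = 696.
N = 696/6 = 116.

116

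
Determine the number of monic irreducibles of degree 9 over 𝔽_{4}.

The number of monic irreducibles of degree 9 over GF(4) is (1/9)·Σ_{d∣9} μ(9/d) 4^d.
Divisors of 9: 1, 3, 9; μ(9/d) for each: 0, -1, 1.
Σ = − 4^3 + 4^9 = 262080.
N = 262080/9 = 29120.

29120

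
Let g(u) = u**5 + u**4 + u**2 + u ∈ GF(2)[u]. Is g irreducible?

No

Check for roots in GF(2): g(0) = 0 → root; g(1) = 0 → root.
g(0) = 0, so (u) divides g(u); g is reducible.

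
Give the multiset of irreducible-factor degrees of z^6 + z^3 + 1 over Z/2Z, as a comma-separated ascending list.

6

Write h(z) = z^6 + z^3 + 1.
Roots in Z/2Z: h(0) = 1; h(1) = 1.
Complete factorization: h(z) = (z^6 + z^3 + 1).
Factor degrees with multiplicity: 6 = 6.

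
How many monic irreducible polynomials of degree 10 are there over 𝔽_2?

99

x^(2^10) − x is the product of all monic irreducibles of degree dividing 10; Möbius inversion gives N = (1/10) Σ μ(10/d)·2^d.
Divisors of 10: 1, 2, 5, 10; μ(10/d) for each: 1, -1, -1, 1.
Σ = 2^1 − 2^2 − 2^5 + 2^10 = 990.
N = 990/10 = 99.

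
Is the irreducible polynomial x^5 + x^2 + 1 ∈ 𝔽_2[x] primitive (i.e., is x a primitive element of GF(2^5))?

Yes

Write f(x) = x^5 + x^2 + 1.
|GF(2^5)^×| = 2^5 − 1 = 31. Prime factorization: 31 = 31.
f is primitive ⇔ x has order 31 in GF(2)[x]/(f), i.e. x^(31/q) ≠ 1 for each prime q | 31.
x^(1) mod f = x.
None equal 1, so x has full order 31; f is primitive.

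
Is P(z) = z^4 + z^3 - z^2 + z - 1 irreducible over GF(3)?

Check for roots in GF(3): P(0) = 2; P(1) = 1; P(2) = 0 → root.
P(2) = 0, so (z − 2) divides P(z); P is reducible.

No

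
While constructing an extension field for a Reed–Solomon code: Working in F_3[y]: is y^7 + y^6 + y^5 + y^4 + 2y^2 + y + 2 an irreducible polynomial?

Write P(y) = y^7 + y^6 + y^5 + y^4 + 2y^2 + y + 2.
Check for roots in F_3: P(0) = 2; P(1) = 0 → root; P(2) = 0 → root.
P(1) = 0, so (y − 1) divides P(y); P is reducible.

No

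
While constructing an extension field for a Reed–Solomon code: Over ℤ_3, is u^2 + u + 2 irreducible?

Write f(u) = u^2 + u + 2.
Check for roots in ℤ_3: f(0) = 2; f(1) = 1; f(2) = 2.
No roots. A degree-2 polynomial over a field with no linear factor is irreducible.

Yes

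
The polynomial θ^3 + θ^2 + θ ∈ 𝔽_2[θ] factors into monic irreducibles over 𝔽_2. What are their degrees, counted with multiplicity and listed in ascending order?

1, 2

Write h(θ) = θ^3 + θ^2 + θ.
Roots in 𝔽_2: h(0) = 0 → root; h(1) = 1.
Linear factors from roots: (θ).
Complete factorization: h(θ) = (θ)·(θ^2 + θ + 1).
Factor degrees with multiplicity: 1 + 2 = 3.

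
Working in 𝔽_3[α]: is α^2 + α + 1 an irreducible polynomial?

No

Write m(α) = α^2 + α + 1.
Check for roots in 𝔽_3: m(0) = 1; m(1) = 0 → root; m(2) = 1.
m(1) = 0, so (α − 1) divides m(α); m is reducible.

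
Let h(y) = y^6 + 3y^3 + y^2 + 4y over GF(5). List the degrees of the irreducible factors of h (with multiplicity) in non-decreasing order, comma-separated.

Roots in GF(5): h(0) = 0 → root; h(1) = 4; h(2) = 0 → root; h(3) = 1; h(4) = 0 → root.
Linear factors from roots: (y), (y + 3), (y + 1).
Complete factorization: h(y) = (y)·(y + 3)·(y + 1)^2·(y^2 + 3).
Factor degrees with multiplicity: 1 + 1 + 1 + 1 + 2 = 6.

1, 1, 1, 1, 2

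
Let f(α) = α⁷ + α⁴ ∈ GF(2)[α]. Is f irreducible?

No

Check for roots in GF(2): f(0) = 0 → root; f(1) = 0 → root.
f(0) = 0, so (α) divides f(α); f is reducible.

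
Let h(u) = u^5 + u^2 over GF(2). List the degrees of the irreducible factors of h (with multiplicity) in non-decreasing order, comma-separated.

1, 1, 1, 2

Roots in GF(2): h(0) = 0 → root; h(1) = 0 → root.
Linear factors from roots: (u), (u + 1).
Complete factorization: h(u) = (u + 1)·(u)^2·(u^2 + u + 1).
Factor degrees with multiplicity: 1 + 1 + 1 + 2 = 5.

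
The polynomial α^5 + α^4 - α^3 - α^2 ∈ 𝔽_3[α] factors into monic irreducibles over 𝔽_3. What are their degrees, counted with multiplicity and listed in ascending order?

1, 1, 1, 1, 1

Write g(α) = α^5 + α^4 - α^3 - α^2.
Roots in 𝔽_3: g(0) = 0 → root; g(1) = 0 → root; g(2) = 0 → root.
Linear factors from roots: (α), (α - 1), (α + 1).
Complete factorization: g(α) = (α - 1)·(α)^2·(α + 1)^2.
Factor degrees with multiplicity: 1 + 1 + 1 + 1 + 1 = 5.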